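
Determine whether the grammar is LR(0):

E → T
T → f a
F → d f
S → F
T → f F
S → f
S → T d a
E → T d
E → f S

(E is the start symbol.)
Augment with E' → E and build the canonical LR(0) collection (I0 = CLOSURE({[E' → . E]}), then GOTO on every symbol after a dot until no new states appear). It has 15 states:
  I0: { [E → . T d], [E → . T], [E → . f S], [E' → . E], [T → . f F], [T → . f a] }  — shift
  I1: { [E' → E .] }  — accept
  I2: { [E → T . d], [E → T .] }  — shift, reduce
  I3: { [E → f . S], [F → . d f], [S → . F], [S → . T d a], [S → . f], [T → . f F], [T → . f a], [T → f . F], [T → f . a] }  — shift
  I4: { [S → F .], [T → f F .] }  — 2 reduces
  I5: { [E → f S .] }  — reduce
  I6: { [S → T . d a] }  — shift
  I7: { [T → f a .] }  — reduce
  I8: { [F → d . f] }  — shift
  I9: { [F → . d f], [S → f .], [T → f . F], [T → f . a] }  — shift, reduce
  I10: { [T → f F .] }  — reduce
  I11: { [F → d f .] }  — reduce
  I12: { [S → T d . a] }  — shift
  I13: { [S → T d a .] }  — reduce
  I14: { [E → T d .] }  — reduce

Conflict in state I2:
  Shift-reduce conflict between [E → T .] and [E → T . d]
So the grammar is NOT LR(0).

Answer: No. Shift-reduce conflict between [E → T .] and [E → T . d]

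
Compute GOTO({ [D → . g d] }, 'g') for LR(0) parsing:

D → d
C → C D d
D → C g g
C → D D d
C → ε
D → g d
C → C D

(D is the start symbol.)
GOTO(I, 'g') = CLOSURE({ [A → αX.β] : [A → α.Xβ] ∈ I, X = 'g' })

Items with dot before 'g', with the dot advanced:
  [D → . g d] → [D → g . d]
Closure adds nothing (no advanced item has the dot before a non-terminal).

GOTO = { [D → g . d] }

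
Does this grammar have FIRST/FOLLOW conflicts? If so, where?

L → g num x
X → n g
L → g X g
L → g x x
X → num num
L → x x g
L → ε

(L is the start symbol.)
Nullable non-terminals: L.

L: nullable alternative(s) L → ε; FOLLOW(L) = { $ }
  L → g num x: FIRST \ {ε} = { 'g' } — disjoint from FOLLOW(L)
  L → g X g: FIRST \ {ε} = { 'g' } — disjoint from FOLLOW(L)
  L → g x x: FIRST \ {ε} = { 'g' } — disjoint from FOLLOW(L)
  L → x x g: FIRST \ {ε} = { 'x' } — disjoint from FOLLOW(L)
  L → ε: FIRST \ {ε} = { } — this is the only nullable alternative, skip

X has no nullable alternative, so no FIRST/FOLLOW check is needed there.

No FIRST/FOLLOW conflicts found.

Answer: No FIRST/FOLLOW conflicts.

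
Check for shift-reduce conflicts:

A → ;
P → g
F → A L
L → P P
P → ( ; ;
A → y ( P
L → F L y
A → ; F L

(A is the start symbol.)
Yes — I1: [A → ; .] vs [A → . ;]

A shift-reduce conflict occurs when an LR(0) state has both:
  - a complete (reduce) item [A → α .] (dot at the end), and
  - a shift item [B → β . c γ] (dot before a terminal).

Augment with A' → A and build the canonical LR(0) collection (I0 = CLOSURE({[A' → . A]}), then GOTO on every symbol after a dot until no new states appear). It has 19 states:
  I0: { [A → . ; F L], [A → . ;], [A → . y ( P], [A' → . A] }  — shift
  I1: { [A → . ; F L], [A → . ;], [A → . y ( P], [A → ; . F L], [A → ; .], [F → . A L] }  — shift, reduce
  I2: { [A' → A .] }  — accept
  I3: { [A → y . ( P] }  — shift
  I4: { [A → y ( . P], [P → . ( ; ;], [P → . g] }  — shift
  I5: { [P → ( . ; ;] }  — shift
  I6: { [A → y ( P .] }  — reduce
  I7: { [P → g .] }  — reduce
  I8: { [P → ( ; . ;] }  — shift
  I9: { [P → ( ; ; .] }  — reduce
  I10: { [A → . ; F L], [A → . ;], [A → . y ( P], [F → . A L], [F → A . L], [L → . F L y], [L → . P P], [P → . ( ; ;], [P → . g] }  — shift
  I11: { [A → . ; F L], [A → . ;], [A → . y ( P], [A → ; F . L], [F → . A L], [L → . F L y], [L → . P P], [P → . ( ; ;], [P → . g] }  — shift
  I12: { [A → . ; F L], [A → . ;], [A → . y ( P], [F → . A L], [L → . F L y], [L → . P P], [L → F . L y], [P → . ( ; ;], [P → . g] }  — shift
  I13: { [A → ; F L .] }  — reduce
  I14: { [L → P . P], [P → . ( ; ;], [P → . g] }  — shift
  I15: { [L → P P .] }  — reduce
  I16: { [L → F L . y] }  — shift
  I17: { [L → F L y .] }  — reduce
  I18: { [F → A L .] }  — reduce

I1 contains reduce item [A → ; .] and shift items [A → . ;], [A → . ; F L], [A → . y ( P] — shift-reduce conflict.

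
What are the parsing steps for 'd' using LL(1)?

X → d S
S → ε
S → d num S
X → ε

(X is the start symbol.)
LL(1) parsing maintains a stack (initially the start symbol over $) and the input. At each step: if the stack top is a terminal, match it against the current input token; if it is a non-terminal N, replace it with the RHS of M[N, lookahead] (the unique production whose predict set contains the lookahead).

Stack is shown with the top on the left.

Stack  Input  Action
--------------------
X $    d $    output X → d S
d S $  d $    match 'd'
S $    $      output S → ε
$      $      accept

The string is accepted.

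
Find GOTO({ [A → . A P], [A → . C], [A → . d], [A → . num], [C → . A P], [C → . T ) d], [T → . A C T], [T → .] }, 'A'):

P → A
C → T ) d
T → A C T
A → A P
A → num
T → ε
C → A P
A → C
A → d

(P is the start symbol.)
GOTO(I, 'A') = CLOSURE({ [A → αX.β] : [A → α.Xβ] ∈ I, X = 'A' })

Items with dot before 'A', with the dot advanced:
  [A → . A P] → [A → A . P]
  [C → . A P] → [C → A . P]
  [T → . A C T] → [T → A . C T]
Closure of the advanced items:
  [A → A . P] has the dot before P: add [P → . A]
  [T → A . C T] has the dot before C: add [C → . T ) d], [C → . A P]
  [P → . A] has the dot before A: add [A → . A P], [A → . num], [A → . C], [A → . d]
  [C → . T ) d] has the dot before T: add [T → . A C T], [T → .]

GOTO = { [A → . A P], [A → . C], [A → . d], [A → . num], [A → A . P], [C → . A P], [C → . T ) d], [C → A . P], [P → . A], [T → . A C T], [T → .], [T → A . C T] }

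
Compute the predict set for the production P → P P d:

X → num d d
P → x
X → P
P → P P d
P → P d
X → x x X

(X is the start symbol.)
PREDICT(P → P P d) = (FIRST(RHS) \ {ε}) ∪ (FOLLOW(P) if ε ∈ FIRST(RHS), i.e. RHS ⇒* ε)
FIRST(P) = { 'x' }
FIRST(P P d) = { 'x' }
ε ∉ FIRST(P P d), so FOLLOW(P) is not added.
PREDICT(P → P P d) = { 'x' }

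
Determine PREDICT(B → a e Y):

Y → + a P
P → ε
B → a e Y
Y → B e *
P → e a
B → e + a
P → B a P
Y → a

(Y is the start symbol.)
PREDICT(B → a e Y) = (FIRST(RHS) \ {ε}) ∪ (FOLLOW(B) if ε ∈ FIRST(RHS), i.e. RHS ⇒* ε)
FIRST(a e Y) = { 'a' }
ε ∉ FIRST(a e Y), so FOLLOW(B) is not added.
PREDICT(B → a e Y) = { 'a' }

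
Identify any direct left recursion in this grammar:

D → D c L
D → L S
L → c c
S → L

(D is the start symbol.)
Direct left recursion occurs when N → N α for some non-terminal N (the right-hand side begins with the left-hand side itself).

D → D c L: LEFT RECURSIVE (starts with D)
D → L S: starts with L
L → c c: starts with c
S → L: starts with L

The grammar has direct left recursion on: D.

Answer: Yes, D is left-recursive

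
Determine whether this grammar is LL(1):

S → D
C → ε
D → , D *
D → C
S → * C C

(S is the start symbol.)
Yes, the grammar is LL(1).

A grammar is LL(1) if for each non-terminal N with multiple productions, the predict sets of those productions are pairwise disjoint, where PREDICT(N → α) = (FIRST(α) \ {ε}) ∪ (FOLLOW(N) if α ⇒* ε).

Relevant sets:
  FIRST(D) = { ',', ε }
  FIRST(C) = { ε }
  FOLLOW(S) = { $ }
  FOLLOW(D) = { $, '*' }

For S:
  PREDICT(S → D) = { $, ',' }
  PREDICT(S → '*' C C) = { '*' }
For D:
  PREDICT(D → ',' D '*') = { ',' }
  PREDICT(D → C) = { $, '*' }
C has a single production, so nothing to check there.

All predict sets are disjoint. The grammar IS LL(1).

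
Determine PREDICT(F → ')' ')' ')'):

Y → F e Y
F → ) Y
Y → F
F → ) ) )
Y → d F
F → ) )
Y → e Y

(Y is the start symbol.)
PREDICT(F → ')' ')' ')') = (FIRST(RHS) \ {ε}) ∪ (FOLLOW(F) if ε ∈ FIRST(RHS), i.e. RHS ⇒* ε)
FIRST(')' ')' ')') = { ')' }
ε ∉ FIRST(')' ')' ')'), so FOLLOW(F) is not added.
PREDICT(F → ')' ')' ')') = { ')' }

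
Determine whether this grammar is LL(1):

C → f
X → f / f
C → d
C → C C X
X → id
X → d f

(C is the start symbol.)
No. Predict set conflict for C: { 'f' }

Relevant sets:
  FIRST(C) = { 'd', 'f' }

For C:
  PREDICT(C → f) = { 'f' }
  PREDICT(C → d) = { 'd' }
  PREDICT(C → C C X) = { 'd', 'f' }
For X:
  PREDICT(X → f '/' f) = { 'f' }
  PREDICT(X → id) = { 'id' }
  PREDICT(X → d f) = { 'd' }

Conflict found: Predict set conflict for C: { 'f' }
The grammar is NOT LL(1).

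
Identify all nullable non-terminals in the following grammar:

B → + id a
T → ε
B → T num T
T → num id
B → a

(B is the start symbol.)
{ 'T' }

A non-terminal is nullable if it can derive ε (the empty string): either it has an ε-production, or it has a production whose right-hand side consists entirely of nullable non-terminals.

ε-productions: T → ε
So T is immediately nullable.
No further non-terminal can be added: every production for the remaining non-terminals contains a terminal or a non-nullable non-terminal.
Nullable = { 'T' }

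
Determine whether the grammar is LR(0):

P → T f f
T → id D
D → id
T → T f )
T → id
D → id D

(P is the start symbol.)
A grammar is LR(0) if no state in the canonical LR(0) collection has:
  - both a shift item (dot before a terminal) and a complete item (shift-reduce conflict), or
  - two or more complete items (reduce-reduce conflict; the accept item [P' → P .] counts as a complete item here).

Augment with P' → P and build the canonical LR(0) collection (I0 = CLOSURE({[P' → . P]}), then GOTO on every symbol after a dot until no new states appear). It has 10 states:
  I0: { [P → . T f f], [P' → . P], [T → . T f )], [T → . id D], [T → . id] }  — shift
  I1: { [P' → P .] }  — accept
  I2: { [P → T . f f], [T → T . f )] }  — shift
  I3: { [D → . id D], [D → . id], [T → id . D], [T → id .] }  — shift, reduce
  I4: { [T → id D .] }  — reduce
  I5: { [D → . id D], [D → . id], [D → id . D], [D → id .] }  — shift, reduce
  I6: { [D → id D .] }  — reduce
  I7: { [P → T f . f], [T → T f . )] }  — shift
  I8: { [T → T f ) .] }  — reduce
  I9: { [P → T f f .] }  — reduce

Conflict in state I3:
  Shift-reduce conflict between [T → id .] and [D → . id]
So the grammar is NOT LR(0).

Answer: No. Shift-reduce conflict between [T → id .] and [D → . id]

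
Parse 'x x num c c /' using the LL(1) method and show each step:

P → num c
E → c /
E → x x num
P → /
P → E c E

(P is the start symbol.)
LL(1) parsing maintains a stack (initially the start symbol over $) and the input. At each step: if the stack top is a terminal, match it against the current input token; if it is a non-terminal N, replace it with the RHS of M[N, lookahead] (the unique production whose predict set contains the lookahead).

Stack is shown with the top on the left.

Stack          Input            Action
--------------------------------------
P $            x x num c c / $  output P → E c E
E c E $        x x num c c / $  output E → x x num
x x num c E $  x x num c c / $  match 'x'
x num c E $    x num c c / $    match 'x'
num c E $      num c c / $      match 'num'
c E $          c c / $          match 'c'
E $            c / $            output E → c /
c / $          c / $            match 'c'
/ $            / $              match '/'
$              $                accept

The string is accepted.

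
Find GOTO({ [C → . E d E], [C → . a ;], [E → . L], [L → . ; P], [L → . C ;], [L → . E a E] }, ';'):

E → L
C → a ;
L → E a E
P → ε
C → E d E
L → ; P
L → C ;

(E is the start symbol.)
GOTO(I, ';') = CLOSURE({ [A → αX.β] : [A → α.Xβ] ∈ I, X = ';' })

Items with dot before ';', with the dot advanced:
  [L → . ; P] → [L → ; . P]
Closure of the advanced items:
  [L → ; . P] has the dot before P: add [P → .]

GOTO = { [L → ; . P], [P → .] }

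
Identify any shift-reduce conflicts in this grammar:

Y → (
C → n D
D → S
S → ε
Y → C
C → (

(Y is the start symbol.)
A shift-reduce conflict occurs when an LR(0) state has both:
  - a complete (reduce) item [A → α .] (dot at the end), and
  - a shift item [B → β . c γ] (dot before a terminal).

Augment with Y' → Y and build the canonical LR(0) collection (I0 = CLOSURE({[Y' → . Y]}), then GOTO on every symbol after a dot until no new states appear). It has 7 states:
  I0: { [C → . (], [C → . n D], [Y → . (], [Y → . C], [Y' → . Y] }  — shift
  I1: { [C → ( .], [Y → ( .] }  — 2 reduces
  I2: { [Y → C .] }  — reduce
  I3: { [Y' → Y .] }  — accept
  I4: { [C → n . D], [D → . S], [S → .] }  — reduce
  I5: { [C → n D .] }  — reduce
  I6: { [D → S .] }  — reduce

No state contains both a complete item and a shift item.

Answer: No shift-reduce conflicts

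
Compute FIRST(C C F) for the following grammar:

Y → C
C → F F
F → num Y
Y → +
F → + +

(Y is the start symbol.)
{ '+', 'num' }

FIRST sets of the non-terminals involved (from the grammar, by fixed-point iteration):
  FIRST(C) = { '+', 'num' }

To compute FIRST(C C F), process the symbols left to right:
Symbol C is a non-terminal. Add FIRST(C) \ {ε} = { '+', 'num' }
C is not nullable (ε ∉ FIRST(C)), so stop here.
FIRST(C C F) = { '+', 'num' }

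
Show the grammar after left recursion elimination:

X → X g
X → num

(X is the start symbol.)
X is directly left-recursive. The standard transformation for
  A → A α₁ | ... | A α_m | β₁ | ... | β_n
is
  A  → β₁ A' | ... | β_n A'
  A' → α₁ A' | ... | α_m A' | ε

X → num becomes X → num X'
X → X g becomes X' → g X'
Add X' → ε

Resulting grammar:
X → num X'
X' → g X'
X' → ε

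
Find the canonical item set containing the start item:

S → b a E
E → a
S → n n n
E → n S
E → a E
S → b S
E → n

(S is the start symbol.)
{ [S → . b S], [S → . b a E], [S → . n n n], [S' → . S] }

First, augment the grammar with S' → S
I₀ = CLOSURE({ [S' → . S] }):
  [S' → . S] has the dot before S: add [S → . b a E], [S → . n n n], [S → . b S]
No further items can be added.

I₀ = { [S → . b S], [S → . b a E], [S → . n n n], [S' → . S] }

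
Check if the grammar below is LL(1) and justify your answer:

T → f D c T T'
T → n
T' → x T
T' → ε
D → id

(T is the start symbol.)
No. Predict set conflict for T': { 'x' }

Relevant sets:
  FOLLOW(T') = { $, 'x' }

For T:
  PREDICT(T → f D c T T') = { 'f' }
  PREDICT(T → n) = { 'n' }
For T':
  PREDICT(T' → x T) = { 'x' }
  PREDICT(T' → ε) = { $, 'x' }
D has a single production, so nothing to check there.

Conflict found: Predict set conflict for T': { 'x' }
The grammar is NOT LL(1).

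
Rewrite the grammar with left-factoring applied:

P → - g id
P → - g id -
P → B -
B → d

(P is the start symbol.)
Left-factoring transforms A → αβ₁ | αβ₂ into A → αA' and A' → β₁ | β₂
(α is the longest common prefix among the alternatives). Repeat until
no nonterminal has two alternatives with a common prefix.

Round 1: P has alternatives sharing prefix '- g id'. Introduce P': P → - g id P'
  Add: P' → ε
  Add: P' → -

No remaining common prefixes — done.

Resulting grammar:
P → - g id P'
P' → ε
P' → -
P → B -
B → d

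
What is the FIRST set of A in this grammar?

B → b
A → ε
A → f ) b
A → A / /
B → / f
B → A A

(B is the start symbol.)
{ '/', 'f', ε }

From A → ε:
  - ε-production, so ε ∈ FIRST(A)
From A → f ) b:
  - f is a terminal: add 'f' and stop
From A → A / /:
  - A is the symbol being defined: contributes nothing new
    A is nullable, so continue to the next symbol
  - '/' is a terminal: add '/' and stop

Collecting: FIRST(A) = { '/', 'f', ε }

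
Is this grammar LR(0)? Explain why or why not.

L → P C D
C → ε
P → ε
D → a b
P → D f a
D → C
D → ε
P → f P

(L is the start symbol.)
No. Shift-reduce conflict between [C → .] and [D → . a b]

A grammar is LR(0) if no state in the canonical LR(0) collection has:
  - both a shift item (dot before a terminal) and a complete item (shift-reduce conflict), or
  - two or more complete items (reduce-reduce conflict; the accept item [L' → L .] counts as a complete item here).

Augment with L' → L and build the canonical LR(0) collection (I0 = CLOSURE({[L' → . L]}), then GOTO on every symbol after a dot until no new states appear). It has 13 states:
  I0: { [C → .], [D → . C], [D → . a b], [D → .], [L → . P C D], [L' → . L], [P → . D f a], [P → . f P], [P → .] }  — shift, 3 reduces
  I1: { [D → C .] }  — reduce
  I2: { [P → D . f a] }  — shift
  I3: { [L' → L .] }  — accept
  I4: { [C → .], [L → P . C D] }  — reduce
  I5: { [D → a . b] }  — shift
  I6: { [C → .], [D → . C], [D → . a b], [D → .], [P → . D f a], [P → . f P], [P → .], [P → f . P] }  — shift, 3 reduces
  I7: { [P → f P .] }  — reduce
  I8: { [D → a b .] }  — reduce
  I9: { [C → .], [D → . C], [D → . a b], [D → .], [L → P C . D] }  — shift, 2 reduces
  I10: { [L → P C D .] }  — reduce
  I11: { [P → D f . a] }  — shift
  I12: { [P → D f a .] }  — reduce

Conflict in state I0:
  Shift-reduce conflict between [C → .] and [D → . a b]
So the grammar is NOT LR(0).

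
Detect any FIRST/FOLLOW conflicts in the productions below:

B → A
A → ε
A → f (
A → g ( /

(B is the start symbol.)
A FIRST/FOLLOW conflict occurs when a non-terminal N has a nullable alternative N → β (β ⇒* ε) and another alternative N → α with FIRST(α) ∩ FOLLOW(N) ≠ ∅: on such a lookahead the parser cannot decide between expanding α and letting N vanish via β.

Nullable non-terminals: A, B.

A: nullable alternative(s) A → ε; FOLLOW(A) = { $ }
  A → ε: FIRST \ {ε} = { } — this is the only nullable alternative, skip
  A → f (: FIRST \ {ε} = { 'f' } — disjoint from FOLLOW(A)
  A → g ( /: FIRST \ {ε} = { 'g' } — disjoint from FOLLOW(A)
B has a nullable alternative but only one production, so nothing to check.

No FIRST/FOLLOW conflicts found.

Answer: No FIRST/FOLLOW conflicts.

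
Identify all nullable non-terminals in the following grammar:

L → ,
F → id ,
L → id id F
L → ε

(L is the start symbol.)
A non-terminal is nullable if it can derive ε (the empty string): either it has an ε-production, or it has a production whose right-hand side consists entirely of nullable non-terminals.

ε-productions: L → ε
So L is immediately nullable.
No further non-terminal can be added: every production for the remaining non-terminals contains a terminal or a non-nullable non-terminal.
Nullable = { 'L' }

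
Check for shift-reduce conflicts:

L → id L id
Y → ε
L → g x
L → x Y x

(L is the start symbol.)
A shift-reduce conflict occurs when an LR(0) state has both:
  - a complete (reduce) item [A → α .] (dot at the end), and
  - a shift item [B → β . c γ] (dot before a terminal).

Augment with L' → L and build the canonical LR(0) collection (I0 = CLOSURE({[L' → . L]}), then GOTO on every symbol after a dot until no new states appear). It has 10 states:
  I0: { [L → . g x], [L → . id L id], [L → . x Y x], [L' → . L] }  — shift
  I1: { [L' → L .] }  — accept
  I2: { [L → g . x] }  — shift
  I3: { [L → . g x], [L → . id L id], [L → . x Y x], [L → id . L id] }  — shift
  I4: { [L → x . Y x], [Y → .] }  — reduce
  I5: { [L → x Y . x] }  — shift
  I6: { [L → x Y x .] }  — reduce
  I7: { [L → id L . id] }  — shift
  I8: { [L → id L id .] }  — reduce
  I9: { [L → g x .] }  — reduce

No state contains both a complete item and a shift item.

Answer: No shift-reduce conflicts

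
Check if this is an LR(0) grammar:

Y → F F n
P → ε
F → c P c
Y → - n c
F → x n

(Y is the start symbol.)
Yes, the grammar is LR(0)

A grammar is LR(0) if no state in the canonical LR(0) collection has:
  - both a shift item (dot before a terminal) and a complete item (shift-reduce conflict), or
  - two or more complete items (reduce-reduce conflict; the accept item [Y' → Y .] counts as a complete item here).

Augment with Y' → Y and build the canonical LR(0) collection (I0 = CLOSURE({[Y' → . Y]}), then GOTO on every symbol after a dot until no new states appear). It has 13 states:
  I0: { [F → . c P c], [F → . x n], [Y → . - n c], [Y → . F F n], [Y' → . Y] }  — shift
  I1: { [Y → - . n c] }  — shift
  I2: { [F → . c P c], [F → . x n], [Y → F . F n] }  — shift
  I3: { [Y' → Y .] }  — accept
  I4: { [F → c . P c], [P → .] }  — reduce
  I5: { [F → x . n] }  — shift
  I6: { [F → x n .] }  — reduce
  I7: { [F → c P . c] }  — shift
  I8: { [F → c P c .] }  — reduce
  I9: { [Y → F F . n] }  — shift
  I10: { [Y → F F n .] }  — reduce
  I11: { [Y → - n . c] }  — shift
  I12: { [Y → - n c .] }  — reduce

Every state is either a pure shift/goto state or contains exactly one complete item and nothing to shift — no conflicts. The grammar is LR(0).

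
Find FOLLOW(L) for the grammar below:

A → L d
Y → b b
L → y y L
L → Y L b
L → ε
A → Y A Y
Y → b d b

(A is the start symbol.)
{ 'b', 'd' }

To compute FOLLOW(L), find every occurrence of L on a right-hand side N → α L β: add FIRST(β) \ {ε}, and if β is empty or nullable also add FOLLOW(N). Iterate to a fixed point.

In A → L d: L is followed by d, add FIRST(d) \ {ε} = { 'd' }
In L → y y L: L is at the end; this adds FOLLOW(L) to itself — nothing new
In L → Y L b: L is followed by b, add FIRST(b) \ {ε} = { 'b' }

Taking the union: FOLLOW(L) = { 'b', 'd' }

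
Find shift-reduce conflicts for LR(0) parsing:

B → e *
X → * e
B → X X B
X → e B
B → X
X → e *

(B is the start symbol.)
A shift-reduce conflict occurs when an LR(0) state has both:
  - a complete (reduce) item [A → α .] (dot at the end), and
  - a shift item [B → β . c γ] (dot before a terminal).

Augment with B' → B and build the canonical LR(0) collection (I0 = CLOSURE({[B' → . B]}), then GOTO on every symbol after a dot until no new states appear). It has 12 states:
  I0: { [B → . X X B], [B → . X], [B → . e *], [B' → . B], [X → . * e], [X → . e *], [X → . e B] }  — shift
  I1: { [X → * . e] }  — shift
  I2: { [B' → B .] }  — accept
  I3: { [B → X . X B], [B → X .], [X → . * e], [X → . e *], [X → . e B] }  — shift, reduce
  I4: { [B → . X X B], [B → . X], [B → . e *], [B → e . *], [X → . * e], [X → . e *], [X → . e B], [X → e . *], [X → e . B] }  — shift
  I5: { [B → e * .], [X → * . e], [X → e * .] }  — shift, 2 reduces
  I6: { [X → e B .] }  — reduce
  I7: { [X → * e .] }  — reduce
  I8: { [B → . X X B], [B → . X], [B → . e *], [B → X X . B], [X → . * e], [X → . e *], [X → . e B] }  — shift
  I9: { [B → . X X B], [B → . X], [B → . e *], [X → . * e], [X → . e *], [X → . e B], [X → e . *], [X → e . B] }  — shift
  I10: { [X → * . e], [X → e * .] }  — shift, reduce
  I11: { [B → X X B .] }  — reduce

I3 contains reduce item [B → X .] and shift items [X → . * e], [X → . e *], [X → . e B] — shift-reduce conflict.
I5 contains reduce items [B → e * .], [X → e * .] and shift item [X → * . e] — shift-reduce conflict.
I10 contains reduce item [X → e * .] and shift item [X → * . e] — shift-reduce conflict.

Answer: Yes — I3: [B → X .] vs [X → . * e]; I5: [B → e * .] vs [X → * . e]; I10: [X → e * .] vs [X → * . e]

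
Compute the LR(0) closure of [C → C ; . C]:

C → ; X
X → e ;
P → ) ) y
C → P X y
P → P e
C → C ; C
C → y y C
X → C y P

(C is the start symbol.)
{ [C → . ; X], [C → . C ; C], [C → . P X y], [C → . y y C], [C → C ; . C], [P → . ) ) y], [P → . P e] }

To compute CLOSURE, for each item [A → α.Bβ] where B is a non-terminal, add [B → .γ] for all productions B → γ; repeat for the newly added items until nothing changes.

Start with: [C → C ; . C]
  [C → C ; . C] has the dot before C: add [C → . ; X], [C → . P X y], [C → . C ; C], [C → . y y C]
  [C → . P X y] has the dot before P: add [P → . ) ) y], [P → . P e]
No further items can be added.

CLOSURE = { [C → . ; X], [C → . C ; C], [C → . P X y], [C → . y y C], [C → C ; . C], [P → . ) ) y], [P → . P e] }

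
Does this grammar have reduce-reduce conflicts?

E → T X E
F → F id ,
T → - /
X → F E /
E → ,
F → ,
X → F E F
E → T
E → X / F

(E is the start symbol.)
A reduce-reduce conflict occurs when an LR(0) state has two complete items [A → α .] and [B → β .] — both call for a reduction, and with no lookahead the parser cannot choose between them.

Augment with E' → E and build the canonical LR(0) collection (I0 = CLOSURE({[E' → . E]}), then GOTO on every symbol after a dot until no new states appear). It has 18 states:
  I0: { [E → . ,], [E → . T X E], [E → . T], [E → . X / F], [E' → . E], [F → . ,], [F → . F id ,], [T → . - /], [X → . F E /], [X → . F E F] }  — shift
  I1: { [E → , .], [F → , .] }  — 2 reduces
  I2: { [T → - . /] }  — shift
  I3: { [E' → E .] }  — accept
  I4: { [E → . ,], [E → . T X E], [E → . T], [E → . X / F], [F → . ,], [F → . F id ,], [F → F . id ,], [T → . - /], [X → . F E /], [X → . F E F], [X → F . E /], [X → F . E F] }  — shift
  I5: { [E → T . X E], [E → T .], [F → . ,], [F → . F id ,], [X → . F E /], [X → . F E F] }  — shift, reduce
  I6: { [E → X . / F] }  — shift
  I7: { [E → X / . F], [F → . ,], [F → . F id ,] }  — shift
  I8: { [F → , .] }  — reduce
  I9: { [E → X / F .], [F → F . id ,] }  — shift, reduce
  I10: { [F → F id . ,] }  — shift
  I11: { [F → F id , .] }  — reduce
  I12: { [E → . ,], [E → . T X E], [E → . T], [E → . X / F], [E → T X . E], [F → . ,], [F → . F id ,], [T → . - /], [X → . F E /], [X → . F E F] }  — shift
  I13: { [E → T X E .] }  — reduce
  I14: { [F → . ,], [F → . F id ,], [X → F E . /], [X → F E . F] }  — shift
  I15: { [X → F E / .] }  — reduce
  I16: { [F → F . id ,], [X → F E F .] }  — shift, reduce
  I17: { [T → - / .] }  — reduce

I1 contains complete items [E → , .], [F → , .] — reduce-reduce conflict.

Answer: Yes — I1: [E → , .] vs [F → , .]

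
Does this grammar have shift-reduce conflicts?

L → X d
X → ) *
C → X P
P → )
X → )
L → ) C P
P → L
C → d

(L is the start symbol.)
Yes — I1: [X → ) .] vs [C → . d]; I5: [X → ) .] vs [X → ) . *]; I10: [P → ) .] vs [C → . d]

Augment with L' → L and build the canonical LR(0) collection (I0 = CLOSURE({[L' → . L]}), then GOTO on every symbol after a dot until no new states appear). It has 14 states:
  I0: { [L → . ) C P], [L → . X d], [L' → . L], [X → . ) *], [X → . )] }  — shift
  I1: { [C → . X P], [C → . d], [L → ) . C P], [X → ) . *], [X → ) .], [X → . ) *], [X → . )] }  — shift, reduce
  I2: { [L' → L .] }  — accept
  I3: { [L → X . d] }  — shift
  I4: { [L → X d .] }  — reduce
  I5: { [X → ) . *], [X → ) .] }  — shift, reduce
  I6: { [X → ) * .] }  — reduce
  I7: { [L → ) C . P], [L → . ) C P], [L → . X d], [P → . )], [P → . L], [X → . ) *], [X → . )] }  — shift
  I8: { [C → X . P], [L → . ) C P], [L → . X d], [P → . )], [P → . L], [X → . ) *], [X → . )] }  — shift
  I9: { [C → d .] }  — reduce
  I10: { [C → . X P], [C → . d], [L → ) . C P], [P → ) .], [X → ) . *], [X → ) .], [X → . ) *], [X → . )] }  — shift, 2 reduces
  I11: { [P → L .] }  — reduce
  I12: { [C → X P .] }  — reduce
  I13: { [L → ) C P .] }  — reduce

I1 contains reduce item [X → ) .] and shift items [C → . d], [X → . )], [X → . ) *], [X → ) . *] — shift-reduce conflict.
I5 contains reduce item [X → ) .] and shift item [X → ) . *] — shift-reduce conflict.
I10 contains reduce items [P → ) .], [X → ) .] and shift items [C → . d], [X → . )], [X → . ) *], [X → ) . *] — shift-reduce conflict.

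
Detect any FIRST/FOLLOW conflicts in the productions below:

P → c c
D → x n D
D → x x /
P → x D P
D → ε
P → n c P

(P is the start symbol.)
Yes. D → x n D with FOLLOW(D) on { 'x' }; D → x x '/' with FOLLOW(D) on { 'x' }

A FIRST/FOLLOW conflict occurs when a non-terminal N has a nullable alternative N → β (β ⇒* ε) and another alternative N → α with FIRST(α) ∩ FOLLOW(N) ≠ ∅: on such a lookahead the parser cannot decide between expanding α and letting N vanish via β.

Nullable non-terminals: D.

D: nullable alternative(s) D → ε; FOLLOW(D) = { 'c', 'n', 'x' }
  D → x n D: FIRST \ {ε} = { 'x' } — overlaps FOLLOW(D) on { 'x' }: CONFLICT
  D → x x /: FIRST \ {ε} = { 'x' } — overlaps FOLLOW(D) on { 'x' }: CONFLICT
  D → ε: FIRST \ {ε} = { } — this is the only nullable alternative, skip

P has no nullable alternative, so no FIRST/FOLLOW check is needed there.

So the grammar has 2 FIRST/FOLLOW conflicts (marked CONFLICT above).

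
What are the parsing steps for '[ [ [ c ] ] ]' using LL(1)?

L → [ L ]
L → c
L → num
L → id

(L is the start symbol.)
LL(1) parsing maintains a stack (initially the start symbol over $) and the input. At each step: if the stack top is a terminal, match it against the current input token; if it is a non-terminal N, replace it with the RHS of M[N, lookahead] (the unique production whose predict set contains the lookahead).

Stack is shown with the top on the left.

Stack        Input            Action
------------------------------------
L $          [ [ [ c ] ] ] $  output L → [ L ]
[ L ] $      [ [ [ c ] ] ] $  match '['
L ] $        [ [ c ] ] ] $    output L → [ L ]
[ L ] ] $    [ [ c ] ] ] $    match '['
L ] ] $      [ c ] ] ] $      output L → [ L ]
[ L ] ] ] $  [ c ] ] ] $      match '['
L ] ] ] $    c ] ] ] $        output L → c
c ] ] ] $    c ] ] ] $        match 'c'
] ] ] $      ] ] ] $          match ']'
] ] $        ] ] $            match ']'
] $          ] $              match ']'
$            $                accept

The string is accepted.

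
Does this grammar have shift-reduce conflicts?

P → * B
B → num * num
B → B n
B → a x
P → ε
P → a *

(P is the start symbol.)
Yes — I0: [P → .] vs [P → . * B]; I5: [P → * B .] vs [B → B . n]

A shift-reduce conflict occurs when an LR(0) state has both:
  - a complete (reduce) item [A → α .] (dot at the end), and
  - a shift item [B → β . c γ] (dot before a terminal).

Augment with P' → P and build the canonical LR(0) collection (I0 = CLOSURE({[P' → . P]}), then GOTO on every symbol after a dot until no new states appear). It has 12 states:
  I0: { [P → . * B], [P → . a *], [P → .], [P' → . P] }  — shift, reduce
  I1: { [B → . B n], [B → . a x], [B → . num * num], [P → * . B] }  — shift
  I2: { [P' → P .] }  — accept
  I3: { [P → a . *] }  — shift
  I4: { [P → a * .] }  — reduce
  I5: { [B → B . n], [P → * B .] }  — shift, reduce
  I6: { [B → a . x] }  — shift
  I7: { [B → num . * num] }  — shift
  I8: { [B → num * . num] }  — shift
  I9: { [B → num * num .] }  — reduce
  I10: { [B → a x .] }  — reduce
  I11: { [B → B n .] }  — reduce

I0 contains reduce item [P → .] and shift items [P → . * B], [P → . a *] — shift-reduce conflict.
I5 contains reduce item [P → * B .] and shift item [B → B . n] — shift-reduce conflict.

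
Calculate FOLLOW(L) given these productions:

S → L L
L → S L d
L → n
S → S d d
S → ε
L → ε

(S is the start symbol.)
In S → L L: L is followed by L, add FIRST(L) \ {ε} = { 'd', 'n' }
  L is nullable, so also add FOLLOW(S)
In S → L L: L is at the end, add FOLLOW(S)
In L → S L d: L is followed by d, add FIRST(d) \ {ε} = { 'd' }

The FOLLOW sets referred to above (computed the same way, to a fixed point):
  FOLLOW(S) = { $, 'd', 'n' }

Taking the union: FOLLOW(L) = { $, 'd', 'n' }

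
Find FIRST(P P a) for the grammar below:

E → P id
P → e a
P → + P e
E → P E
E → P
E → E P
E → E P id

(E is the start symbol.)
FIRST sets of the non-terminals involved (from the grammar, by fixed-point iteration):
  FIRST(P) = { '+', 'e' }

To compute FIRST(P P a), process the symbols left to right:
Symbol P is a non-terminal. Add FIRST(P) \ {ε} = { '+', 'e' }
P is not nullable (ε ∉ FIRST(P)), so stop here.
FIRST(P P a) = { '+', 'e' }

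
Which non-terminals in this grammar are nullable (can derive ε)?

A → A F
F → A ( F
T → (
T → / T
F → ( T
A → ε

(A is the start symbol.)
ε-productions: A → ε
So A is immediately nullable.
No further non-terminal can be added: every production for the remaining non-terminals contains a terminal or a non-nullable non-terminal.
Nullable = { 'A' }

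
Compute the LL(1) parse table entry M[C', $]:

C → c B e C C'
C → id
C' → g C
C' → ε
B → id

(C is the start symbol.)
C' → ε

To find M[C', $], we find productions for C' where $ is in the predict set (PREDICT(N → α) = (FIRST(α) \ {ε}) ∪ (FOLLOW(N) if α ⇒* ε)).

Relevant sets:
  FOLLOW(C') = { $, 'g' }

C' → g C: PREDICT = { 'g' }
C' → ε: PREDICT = { $, 'g' }
  $ is in predict set, so this production goes in M[C', $]

M[C', $] = C' → ε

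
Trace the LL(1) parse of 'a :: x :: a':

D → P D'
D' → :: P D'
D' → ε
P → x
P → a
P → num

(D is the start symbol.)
Stack is shown with the top on the left.

Stack      Input          Action
--------------------------------
D $        a :: x :: a $  output D → P D'
P D' $     a :: x :: a $  output P → a
a D' $     a :: x :: a $  match 'a'
D' $       :: x :: a $    output D' → :: P D'
:: P D' $  :: x :: a $    match '::'
P D' $     x :: a $       output P → x
x D' $     x :: a $       match 'x'
D' $       :: a $         output D' → :: P D'
:: P D' $  :: a $         match '::'
P D' $     a $            output P → a
a D' $     a $            match 'a'
D' $       $              output D' → ε
$          $              accept

The string is accepted.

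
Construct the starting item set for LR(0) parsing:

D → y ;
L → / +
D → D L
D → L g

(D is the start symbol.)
First, augment the grammar with D' → D
I₀ = CLOSURE({ [D' → . D] }):
  [D' → . D] has the dot before D: add [D → . y ;], [D → . D L], [D → . L g]
  [D → . L g] has the dot before L: add [L → . / +]
No further items can be added.

I₀ = { [D → . D L], [D → . L g], [D → . y ;], [D' → . D], [L → . / +] }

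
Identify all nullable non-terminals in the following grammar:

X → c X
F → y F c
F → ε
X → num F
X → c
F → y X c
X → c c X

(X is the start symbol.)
{ 'F' }

A non-terminal is nullable if it can derive ε (the empty string): either it has an ε-production, or it has a production whose right-hand side consists entirely of nullable non-terminals.

ε-productions: F → ε
So F is immediately nullable.
No further non-terminal can be added: every production for the remaining non-terminals contains a terminal or a non-nullable non-terminal.
Nullable = { 'F' }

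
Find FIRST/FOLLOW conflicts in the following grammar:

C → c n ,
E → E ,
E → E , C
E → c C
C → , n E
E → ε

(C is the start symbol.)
A FIRST/FOLLOW conflict occurs when a non-terminal N has a nullable alternative N → β (β ⇒* ε) and another alternative N → α with FIRST(α) ∩ FOLLOW(N) ≠ ∅: on such a lookahead the parser cannot decide between expanding α and letting N vanish via β.

Nullable non-terminals: E.
FIRST sets used below: FIRST(E) = { ',', 'c', ε }

E: nullable alternative(s) E → ε; FOLLOW(E) = { $, ',' }
  E → E ,: FIRST \ {ε} = { ',', 'c' } — overlaps FOLLOW(E) on { ',' }: CONFLICT
  E → E , C: FIRST \ {ε} = { ',', 'c' } — overlaps FOLLOW(E) on { ',' }: CONFLICT
  E → c C: FIRST \ {ε} = { 'c' } — disjoint from FOLLOW(E)
  E → ε: FIRST \ {ε} = { } — this is the only nullable alternative, skip

C has no nullable alternative, so no FIRST/FOLLOW check is needed there.

So the grammar has 2 FIRST/FOLLOW conflicts (marked CONFLICT above).

Answer: Yes. E → E ',' with FOLLOW(E) on { ',' }; E → E ',' C with FOLLOW(E) on { ',' }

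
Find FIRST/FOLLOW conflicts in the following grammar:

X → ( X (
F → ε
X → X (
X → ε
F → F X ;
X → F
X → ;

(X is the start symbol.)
Yes. X → '(' X '(' with FOLLOW(X) on { '(' }; X → X '(' with FOLLOW(X) on { '(', ';' }; X → F with FOLLOW(X) on { '(', ';' }; X → ';' with FOLLOW(X) on { ';' }; F → F X ';' with FOLLOW(F) on { '(', ';' }

Nullable non-terminals: F, X.
FIRST sets used below: FIRST(F) = { '(', ';', ε }, FIRST(X) = { '(', ';', ε }

F: nullable alternative(s) F → ε; FOLLOW(F) = { $, '(', ';' }
  F → ε: FIRST \ {ε} = { } — this is the only nullable alternative, skip
  F → F X ;: FIRST \ {ε} = { '(', ';' } — overlaps FOLLOW(F) on { '(', ';' }: CONFLICT

X: nullable alternative(s) X → ε, X → F; FOLLOW(X) = { $, '(', ';' }
  X → ( X (: FIRST \ {ε} = { '(' } — overlaps FOLLOW(X) on { '(' }: CONFLICT
  X → X (: FIRST \ {ε} = { '(', ';' } — overlaps FOLLOW(X) on { '(', ';' }: CONFLICT
  X → ε: FIRST \ {ε} = { } — disjoint from FOLLOW(X)
  X → F: FIRST \ {ε} = { '(', ';' } — overlaps FOLLOW(X) on { '(', ';' }: CONFLICT
  X → ;: FIRST \ {ε} = { ';' } — overlaps FOLLOW(X) on { ';' }: CONFLICT

So the grammar has 5 FIRST/FOLLOW conflicts (marked CONFLICT above).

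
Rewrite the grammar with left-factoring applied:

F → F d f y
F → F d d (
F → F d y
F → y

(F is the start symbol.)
Left-factoring transforms A → αβ₁ | αβ₂ into A → αA' and A' → β₁ | β₂
(α is the longest common prefix among the alternatives). Repeat until
no nonterminal has two alternatives with a common prefix.

Round 1: F has alternatives sharing prefix 'F d'. Introduce F': F → F d F'
  Add: F' → f y
  Add: F' → d (
  Add: F' → y

No remaining common prefixes — done.

Resulting grammar:
F → F d F'
F' → f y
F' → d (
F' → y
F → y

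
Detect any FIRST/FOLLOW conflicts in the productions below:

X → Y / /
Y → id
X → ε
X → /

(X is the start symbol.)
No FIRST/FOLLOW conflicts.

Nullable non-terminals: X.
FIRST sets used below: FIRST(Y) = { 'id' }

X: nullable alternative(s) X → ε; FOLLOW(X) = { $ }
  X → Y / /: FIRST \ {ε} = { 'id' } — disjoint from FOLLOW(X)
  X → ε: FIRST \ {ε} = { } — this is the only nullable alternative, skip
  X → /: FIRST \ {ε} = { '/' } — disjoint from FOLLOW(X)

Y has no nullable alternative, so no FIRST/FOLLOW check is needed there.

No FIRST/FOLLOW conflicts found.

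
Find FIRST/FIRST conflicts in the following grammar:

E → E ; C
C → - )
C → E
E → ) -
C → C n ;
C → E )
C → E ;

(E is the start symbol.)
A FIRST/FIRST conflict occurs when two productions N → α and N → β for the same non-terminal have FIRST(α) ∩ FIRST(β) ≠ ∅ (with ε ∈ FIRST of a nullable right-hand side, so two nullable alternatives also conflict).

FIRST sets of the non-terminals at (or reachable through a nullable prefix from) the front of some alternative:
  FIRST(E) = { ')' }
  FIRST(C) = { ')', '-' }

Productions for E:
  E → E ; C: FIRST = { ')' }
  E → ) -: FIRST = { ')' }
Productions for C:
  C → - ): FIRST = { '-' }
  C → E: FIRST = { ')' }
  C → C n ;: FIRST = { ')', '-' }
  C → E ): FIRST = { ')' }
  C → E ;: FIRST = { ')' }

Conflict for E: E → E ; C and E → ) -
  Overlap: { ')' }
Conflict for C: C → - ) and C → C n ;
  Overlap: { '-' }
Conflict for C: C → E and C → C n ;
  Overlap: { ')' }
Conflict for C: C → E and C → E )
  Overlap: { ')' }
Conflict for C: C → E and C → E ;
  Overlap: { ')' }
Conflict for C: C → C n ; and C → E )
  Overlap: { ')' }
Conflict for C: C → C n ; and C → E ;
  Overlap: { ')' }
Conflict for C: C → E ) and C → E ;
  Overlap: { ')' }

Answer: Yes. E → E ';' C / E → ')' '-' on { ')' }; C → '-' ')' / C → C n ';' on { '-' }; C → E / C → C n ';' on { ')' }; C → E / C → E ')' on { ')' }; C → E / C → E ';' on { ')' }; C → C n ';' / C → E ')' on { ')' }; C → C n ';' / C → E ';' on { ')' }; C → E ')' / C → E ';' on { ')' }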